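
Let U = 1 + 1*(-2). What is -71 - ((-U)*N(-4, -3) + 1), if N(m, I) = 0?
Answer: -72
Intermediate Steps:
U = -1 (U = 1 - 2 = -1)
-71 - ((-U)*N(-4, -3) + 1) = -71 - (-1*(-1)*0 + 1) = -71 - (1*0 + 1) = -71 - (0 + 1) = -71 - 1*1 = -71 - 1 = -72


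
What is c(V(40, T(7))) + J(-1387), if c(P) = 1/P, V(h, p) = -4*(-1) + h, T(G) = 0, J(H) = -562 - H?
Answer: 36301/44 ≈ 825.02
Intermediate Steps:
V(h, p) = 4 + h
c(V(40, T(7))) + J(-1387) = 1/(4 + 40) + (-562 - 1*(-1387)) = 1/44 + (-562 + 1387) = 1/44 + 825 = 36301/44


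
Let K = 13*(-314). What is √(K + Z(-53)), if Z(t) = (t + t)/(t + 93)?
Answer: 3*I*√45385/10 ≈ 63.911*I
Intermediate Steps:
K = -4082
Z(t) = 2*t/(93 + t) (Z(t) = (2*t)/(93 + t) = 2*t/(93 + t))
√(K + Z(-53)) = √(-4082 + 2*(-53)/(93 - 53)) = √(-4082 + 2*(-53)/40) = √(-4082 + 2*(-53)*(1/40)) = √(-4082 - 53/20) = √(-81693/20) = 3*I*√45385/10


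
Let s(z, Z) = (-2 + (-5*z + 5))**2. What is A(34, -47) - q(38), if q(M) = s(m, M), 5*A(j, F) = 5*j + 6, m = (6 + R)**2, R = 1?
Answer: -292644/5 ≈ -58529.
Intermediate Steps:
m = 49 (m = (6 + 1)**2 = 7**2 = 49)
A(j, F) = 6/5 + j (A(j, F) = (5*j + 6)/5 = (6 + 5*j)/5 = 6/5 + j)
s(z, Z) = (3 - 5*z)**2 (s(z, Z) = (-2 + (5 - 5*z))**2 = (3 - 5*z)**2)
q(M) = 58564 (q(M) = (-3 + 5*49)**2 = (-3 + 245)**2 = 242**2 = 58564)
A(34, -47) - q(38) = (6/5 + 34) - 1*58564 = 176/5 - 58564 = -292644/5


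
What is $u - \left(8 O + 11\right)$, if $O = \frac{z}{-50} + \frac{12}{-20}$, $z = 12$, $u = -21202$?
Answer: $- \frac{530157}{25} \approx -21206.0$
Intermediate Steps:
$O = - \frac{21}{25}$ ($O = \frac{12}{-50} + \frac{12}{-20} = 12 \left(- \frac{1}{50}\right) + 12 \left(- \frac{1}{20}\right) = - \frac{6}{25} - \frac{3}{5} = - \frac{21}{25} \approx -0.84$)
$u - \left(8 O + 11\right) = -21202 - \left(8 \left(- \frac{21}{25}\right) + 11\right) = -21202 - \left(- \frac{168}{25} + 11\right) = -21202 - \frac{107}{25} = - \frac{530157}{25}$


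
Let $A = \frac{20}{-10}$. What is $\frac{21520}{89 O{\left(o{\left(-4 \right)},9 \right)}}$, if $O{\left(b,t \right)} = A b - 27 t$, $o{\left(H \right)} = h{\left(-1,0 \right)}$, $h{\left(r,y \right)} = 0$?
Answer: $- \frac{21520}{21627} \approx -0.99505$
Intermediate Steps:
$o{\left(H \right)} = 0$
$A = -2$ ($A = 20 \left(- \frac{1}{10}\right) = -2$)
$O{\left(b,t \right)} = - 27 t - 2 b$ ($O{\left(b,t \right)} = - 2 b - 27 t = - 27 t - 2 b$)
$\frac{21520}{89 O{\left(o{\left(-4 \right)},9 \right)}} = \frac{21520}{89 \left(\left(-27\right) 9 - 0\right)} = \frac{21520}{89 \left(-243 + 0\right)} = \frac{21520}{89 \left(-243\right)} = \frac{21520}{-21627} = 21520 \left(- \frac{1}{21627}\right) = - \frac{21520}{21627}$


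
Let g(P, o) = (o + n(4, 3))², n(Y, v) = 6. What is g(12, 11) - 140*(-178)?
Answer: 25209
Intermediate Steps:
g(P, o) = (6 + o)² (g(P, o) = (o + 6)² = (6 + o)²)
g(12, 11) - 140*(-178) = (6 + 11)² - 140*(-178) = 17² - 1*(-24920) = 289 + 24920 = 25209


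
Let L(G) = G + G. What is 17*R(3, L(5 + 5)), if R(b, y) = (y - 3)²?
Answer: 4913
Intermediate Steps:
L(G) = 2*G
R(b, y) = (-3 + y)²
17*R(3, L(5 + 5)) = 17*(-3 + 2*(5 + 5))² = 17*(-3 + 2*10)² = 17*(-3 + 20)² = 17*17² = 17*289 = 4913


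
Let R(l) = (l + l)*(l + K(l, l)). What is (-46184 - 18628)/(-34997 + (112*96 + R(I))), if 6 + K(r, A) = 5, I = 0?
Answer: 64812/24245 ≈ 2.6732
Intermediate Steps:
K(r, A) = -1 (K(r, A) = -6 + 5 = -1)
R(l) = 2*l*(-1 + l) (R(l) = (l + l)*(l - 1) = (2*l)*(-1 + l) = 2*l*(-1 + l))
(-46184 - 18628)/(-34997 + (112*96 + R(I))) = (-46184 - 18628)/(-34997 + (112*96 + 2*0*(-1 + 0))) = -64812/(-34997 + (10752 + 2*0*(-1))) = -64812/(-34997 + (10752 + 0)) = -64812/(-34997 + 10752) = -64812/(-24245) = -64812*(-1/24245) = 64812/24245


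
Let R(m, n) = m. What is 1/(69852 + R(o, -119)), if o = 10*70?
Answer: 1/70552 ≈ 1.4174e-5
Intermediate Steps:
o = 700
1/(69852 + R(o, -119)) = 1/(69852 + 700) = 1/70552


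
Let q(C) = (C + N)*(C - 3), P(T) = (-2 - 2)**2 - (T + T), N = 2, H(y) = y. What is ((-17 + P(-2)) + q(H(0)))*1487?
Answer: -4461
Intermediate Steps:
P(T) = 16 - 2*T (P(T) = (-4)**2 - 2*T = 16 - 2*T)
q(C) = (-3 + C)*(2 + C) (q(C) = (C + 2)*(C - 3) = (2 + C)*(-3 + C) = (-3 + C)*(2 + C))
((-17 + P(-2)) + q(H(0)))*1487 = ((-17 + (16 - 2*(-2))) + (-6 + 0**2 - 1*0))*1487 = ((-17 + (16 + 4)) + (-6 + 0 + 0))*1487 = ((-17 + 20) - 6)*1487 = (3 - 6)*1487 = -3*1487 = -4461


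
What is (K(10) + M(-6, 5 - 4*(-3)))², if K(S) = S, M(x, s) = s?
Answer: 729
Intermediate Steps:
(K(10) + M(-6, 5 - 4*(-3)))² = (10 + (5 - 4*(-3)))² = (10 + (5 + 12))² = (10 + 17)² = 27² = 729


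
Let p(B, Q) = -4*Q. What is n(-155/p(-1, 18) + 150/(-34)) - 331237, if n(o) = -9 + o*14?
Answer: -202741907/612 ≈ -3.3128e+5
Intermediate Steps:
n(o) = -9 + 14*o
n(-155/p(-1, 18) + 150/(-34)) - 331237 = (-9 + 14*(-155/((-4*18)) + 150/(-34))) - 331237 = (-9 + 14*(-155/(-72) + 150*(-1/34))) - 331237 = (-9 + 14*(-155*(-1/72) - 75/17)) - 331237 = (-9 + 14*(155/72 - 75/17)) - 331237 = (-9 + 14*(-2765/1224)) - 331237 = (-9 - 19355/612) - 331237 = -24863/612 - 331237 = -202741907/612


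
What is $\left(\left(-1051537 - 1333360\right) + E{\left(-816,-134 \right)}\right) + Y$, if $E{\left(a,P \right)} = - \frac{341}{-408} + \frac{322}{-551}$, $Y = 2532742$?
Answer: $\frac{33236795275}{224808} \approx 1.4785 \cdot 10^{5}$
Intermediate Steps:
$E{\left(a,P \right)} = \frac{56515}{224808}$ ($E{\left(a,P \right)} = \left(-341\right) \left(- \frac{1}{408}\right) + 322 \left(- \frac{1}{551}\right) = \frac{341}{408} - \frac{322}{551} = \frac{56515}{224808}$)
$\left(\left(-1051537 - 1333360\right) + E{\left(-816,-134 \right)}\right) + Y = \left(\left(-1051537 - 1333360\right) + \frac{56515}{224808}\right) + 2532742 = \left(-2384897 + \frac{56515}{224808}\right) + 2532742 = - \frac{536143868261}{224808} + 2532742 = \frac{33236795275}{224808}$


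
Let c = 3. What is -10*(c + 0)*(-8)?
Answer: 240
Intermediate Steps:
-10*(c + 0)*(-8) = -10*(3 + 0)*(-8) = -10*3*(-8) = -30*(-8) = 240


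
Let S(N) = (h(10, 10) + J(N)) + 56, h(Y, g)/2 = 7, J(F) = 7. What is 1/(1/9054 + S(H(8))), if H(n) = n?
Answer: 9054/697159 ≈ 0.012987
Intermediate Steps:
h(Y, g) = 14 (h(Y, g) = 2*7 = 14)
S(N) = 77 (S(N) = (14 + 7) + 56 = 21 + 56 = 77)
1/(1/9054 + S(H(8))) = 1/(1/9054 + 77) = 1/(697159/9054) = 9054/697159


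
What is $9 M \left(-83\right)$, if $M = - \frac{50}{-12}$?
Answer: $- \frac{6225}{2} \approx -3112.5$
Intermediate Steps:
$M = \frac{25}{6}$ ($M = \left(-50\right) \left(- \frac{1}{12}\right) = \frac{25}{6} \approx 4.1667$)
$9 M \left(-83\right) = 9 \cdot \frac{25}{6} \left(-83\right) = \frac{75}{2} \left(-83\right) = - \frac{6225}{2}$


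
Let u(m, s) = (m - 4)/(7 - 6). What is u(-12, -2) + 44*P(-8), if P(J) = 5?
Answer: 204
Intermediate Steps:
u(m, s) = -4 + m (u(m, s) = (-4 + m)/1 = (-4 + m)*1 = -4 + m)
u(-12, -2) + 44*P(-8) = (-4 - 12) + 44*5 = -16 + 220 = 204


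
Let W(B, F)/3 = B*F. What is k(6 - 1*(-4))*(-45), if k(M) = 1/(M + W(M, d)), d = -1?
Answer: 9/4 ≈ 2.2500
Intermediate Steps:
W(B, F) = 3*B*F (W(B, F) = 3*(B*F) = 3*B*F)
k(M) = -1/(2*M) (k(M) = 1/(M + 3*M*(-1)) = 1/(M - 3*M) = 1/(-2*M) = -1/(2*M))
k(6 - 1*(-4))*(-45) = -1/(2*(6 - 1*(-4)))*(-45) = -1/(2*(6 + 4))*(-45) = -½/10*(-45) = -½*⅒*(-45) = -1/20*(-45) = 9/4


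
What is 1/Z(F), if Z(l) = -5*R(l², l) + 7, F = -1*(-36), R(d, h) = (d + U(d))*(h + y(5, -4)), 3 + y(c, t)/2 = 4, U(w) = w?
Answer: -1/492473 ≈ -2.0306e-6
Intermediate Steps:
y(c, t) = 2 (y(c, t) = -6 + 2*4 = -6 + 8 = 2)
R(d, h) = 2*d*(2 + h) (R(d, h) = (d + d)*(h + 2) = (2*d)*(2 + h) = 2*d*(2 + h))
F = 36
Z(l) = 7 - 10*l²*(2 + l) (Z(l) = -10*l²*(2 + l) + 7 = 7 - 10*l²*(2 + l))
1/Z(F) = 1/(7 - 20*36² - 10*36³) = 1/(7 - 20*1296 - 10*46656) = 1/(7 - 25920 - 466560) = 1/(-492473) = -1/492473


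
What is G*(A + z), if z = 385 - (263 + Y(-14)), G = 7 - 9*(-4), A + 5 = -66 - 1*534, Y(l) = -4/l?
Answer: -145469/7 ≈ -20781.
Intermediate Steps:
A = -605 (A = -5 + (-66 - 1*534) = -5 + (-66 - 534) = -5 - 600 = -605)
G = 43 (G = 7 + 36 = 43)
z = 852/7 (z = 385 - (263 - 4/(-14)) = 385 - (263 - 4*(-1/14)) = 385 - (263 + 2/7) = 385 - 1*1843/7 = 385 - 1843/7 = 852/7 ≈ 121.71)
G*(A + z) = 43*(-605 + 852/7) = 43*(-3383/7) = -145469/7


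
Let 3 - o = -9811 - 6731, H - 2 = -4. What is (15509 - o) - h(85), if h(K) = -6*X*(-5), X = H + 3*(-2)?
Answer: -796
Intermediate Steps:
H = -2 (H = 2 - 4 = -2)
o = 16545 (o = 3 - (-9811 - 6731) = 3 - 1*(-16542) = 3 + 16542 = 16545)
X = -8 (X = -2 + 3*(-2) = -2 - 6 = -8)
h(K) = -240 (h(K) = -6*(-8)*(-5) = 48*(-5) = -240)
(15509 - o) - h(85) = (15509 - 1*16545) - 1*(-240) = (15509 - 16545) + 240 = -1036 + 240 = -796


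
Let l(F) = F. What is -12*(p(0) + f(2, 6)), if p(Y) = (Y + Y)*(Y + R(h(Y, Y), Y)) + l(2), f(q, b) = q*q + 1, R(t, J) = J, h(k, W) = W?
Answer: -84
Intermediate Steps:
f(q, b) = 1 + q² (f(q, b) = q² + 1 = 1 + q²)
p(Y) = 2 + 4*Y² (p(Y) = (Y + Y)*(Y + Y) + 2 = (2*Y)*(2*Y) + 2 = 4*Y² + 2 = 2 + 4*Y²)
-12*(p(0) + f(2, 6)) = -12*((2 + 4*0²) + (1 + 2²)) = -12*((2 + 4*0) + (1 + 4)) = -12*((2 + 0) + 5) = -12*(2 + 5) = -12*7 = -84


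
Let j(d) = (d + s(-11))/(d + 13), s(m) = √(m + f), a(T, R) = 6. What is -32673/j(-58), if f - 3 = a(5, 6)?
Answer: -4737585/187 - 163365*I*√2/374 ≈ -25335.0 - 617.74*I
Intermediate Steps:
f = 9 (f = 3 + 6 = 9)
s(m) = √(9 + m) (s(m) = √(m + 9) = √(9 + m))
j(d) = (d + I*√2)/(13 + d) (j(d) = (d + √(9 - 11))/(d + 13) = (d + √(-2))/(13 + d) = (d + I*√2)/(13 + d))
-32673/j(-58) = -32673*(13 - 58)/(-58 + I*√2) = -32673*(-45/(-58 + I*√2)) = -32673/(58/45 - I*√2/45)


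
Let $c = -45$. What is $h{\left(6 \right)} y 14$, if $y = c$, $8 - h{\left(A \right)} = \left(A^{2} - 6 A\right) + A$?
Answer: $-1260$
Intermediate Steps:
$h{\left(A \right)} = 8 - A^{2} + 5 A$ ($h{\left(A \right)} = 8 - \left(\left(A^{2} - 6 A\right) + A\right) = 8 - \left(A^{2} - 5 A\right) = 8 - A^{2} + 5 A$)
$y = -45$
$h{\left(6 \right)} y 14 = \left(8 - 6^{2} + 5 \cdot 6\right) \left(-45\right) 14 = \left(8 - 36 + 30\right) \left(-45\right) 14 = 2 \left(-45\right) 14 = \left(-90\right) 14 = -1260$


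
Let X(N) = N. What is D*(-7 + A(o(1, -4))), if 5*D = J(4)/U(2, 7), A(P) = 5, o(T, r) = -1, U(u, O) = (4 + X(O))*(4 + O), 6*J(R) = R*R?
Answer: -16/1815 ≈ -0.0088154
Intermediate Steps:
J(R) = R²/6 (J(R) = (R*R)/6 = R²/6)
U(u, O) = (4 + O)² (U(u, O) = (4 + O)*(4 + O) = (4 + O)²)
D = 8/1815 (D = (((⅙)*4²)/(16 + 7² + 8*7))/5 = (((⅙)*16)/(16 + 49 + 56))/5 = ((8/3)/121)/5 = ((8/3)*(1/121))/5 = (⅕)*(8/363) = 8/1815 ≈ 0.0044077)
D*(-7 + A(o(1, -4))) = 8*(-7 + 5)/1815 = (8/1815)*(-2) = -16/1815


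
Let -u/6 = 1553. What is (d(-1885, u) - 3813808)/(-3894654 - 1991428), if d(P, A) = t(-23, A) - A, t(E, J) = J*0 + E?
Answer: 3804513/5886082 ≈ 0.64636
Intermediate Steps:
u = -9318 (u = -6*1553 = -9318)
t(E, J) = E (t(E, J) = 0 + E = E)
d(P, A) = -23 - A
(d(-1885, u) - 3813808)/(-3894654 - 1991428) = ((-23 - 1*(-9318)) - 3813808)/(-3894654 - 1991428) = ((-23 + 9318) - 3813808)/(-5886082) = (9295 - 3813808)*(-1/5886082) = -3804513*(-1/5886082) = 3804513/5886082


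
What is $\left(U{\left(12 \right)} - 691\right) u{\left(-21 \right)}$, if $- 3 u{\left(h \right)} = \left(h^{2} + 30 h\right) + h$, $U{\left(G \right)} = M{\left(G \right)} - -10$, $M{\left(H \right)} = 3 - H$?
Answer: $-48300$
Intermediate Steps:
$U{\left(G \right)} = 13 - G$ ($U{\left(G \right)} = \left(3 - G\right) - -10 = \left(3 - G\right) + 10 = 13 - G$)
$u{\left(h \right)} = - \frac{31 h}{3} - \frac{h^{2}}{3}$ ($u{\left(h \right)} = - \frac{\left(h^{2} + 30 h\right) + h}{3} = - \frac{h^{2} + 31 h}{3} = - \frac{31 h}{3} - \frac{h^{2}}{3}$)
$\left(U{\left(12 \right)} - 691\right) u{\left(-21 \right)} = \left(\left(13 - 12\right) - 691\right) \left(\left(- \frac{1}{3}\right) \left(-21\right) \left(31 - 21\right)\right) = \left(\left(13 - 12\right) - 691\right) \left(\left(- \frac{1}{3}\right) \left(-21\right) 10\right) = \left(1 - 691\right) 70 = \left(-690\right) 70 = -48300$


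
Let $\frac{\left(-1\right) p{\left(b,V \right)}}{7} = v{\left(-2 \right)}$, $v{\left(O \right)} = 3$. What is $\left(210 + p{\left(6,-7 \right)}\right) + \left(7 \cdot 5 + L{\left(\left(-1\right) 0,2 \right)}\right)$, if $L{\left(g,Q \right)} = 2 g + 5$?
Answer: $229$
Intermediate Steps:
$p{\left(b,V \right)} = -21$ ($p{\left(b,V \right)} = \left(-7\right) 3 = -21$)
$L{\left(g,Q \right)} = 5 + 2 g$
$\left(210 + p{\left(6,-7 \right)}\right) + \left(7 \cdot 5 + L{\left(\left(-1\right) 0,2 \right)}\right) = \left(210 - 21\right) + \left(7 \cdot 5 + \left(5 + 2 \left(\left(-1\right) 0\right)\right)\right) = 189 + \left(35 + \left(5 + 2 \cdot 0\right)\right) = 189 + \left(35 + \left(5 + 0\right)\right) = 189 + \left(35 + 5\right) = 189 + 40 = 229$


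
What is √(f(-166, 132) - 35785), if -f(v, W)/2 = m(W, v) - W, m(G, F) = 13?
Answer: 17*I*√123 ≈ 188.54*I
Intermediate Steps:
f(v, W) = -26 + 2*W (f(v, W) = -2*(13 - W) = -26 + 2*W)
√(f(-166, 132) - 35785) = √((-26 + 2*132) - 35785) = √((-26 + 264) - 35785) = √(238 - 35785) = √(-35547) = 17*I*√123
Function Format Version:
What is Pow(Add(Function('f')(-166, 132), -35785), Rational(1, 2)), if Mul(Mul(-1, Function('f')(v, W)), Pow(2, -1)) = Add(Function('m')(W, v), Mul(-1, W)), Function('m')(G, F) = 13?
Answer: Mul(17, I, Pow(123, Rational(1, 2))) ≈ Mul(188.54, I)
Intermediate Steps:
Function('f')(v, W) = Add(-26, Mul(2, W)) (Function('f')(v, W) = Mul(-2, Add(13, Mul(-1, W))) = Add(-26, Mul(2, W)))
Pow(Add(Function('f')(-166, 132), -35785), Rational(1, 2)) = Pow(Add(Add(-26, Mul(2, 132)), -35785), Rational(1, 2)) = Pow(Add(Add(-26, 264), -35785), Rational(1, 2)) = Pow(Add(238, -35785), Rational(1, 2)) = Pow(-35547, Rational(1, 2)) = Mul(17, I, Pow(123, Rational(1, 2)))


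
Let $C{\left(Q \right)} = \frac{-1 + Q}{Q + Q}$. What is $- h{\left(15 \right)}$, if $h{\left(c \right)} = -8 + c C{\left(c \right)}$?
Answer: $1$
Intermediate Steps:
$C{\left(Q \right)} = \frac{-1 + Q}{2 Q}$
$h{\left(c \right)} = - \frac{17}{2} + \frac{c}{2}$ ($h{\left(c \right)} = -8 + c \frac{-1 + c}{2 c} = -8 + \left(- \frac{1}{2} + \frac{c}{2}\right) = - \frac{17}{2} + \frac{c}{2}$)
$- h{\left(15 \right)} = - (- \frac{17}{2} + \frac{1}{2} \cdot 15) = - (- \frac{17}{2} + \frac{15}{2}) = \left(-1\right) \left(-1\right) = 1$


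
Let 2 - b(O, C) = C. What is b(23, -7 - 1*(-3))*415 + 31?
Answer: 2521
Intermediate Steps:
b(O, C) = 2 - C
b(23, -7 - 1*(-3))*415 + 31 = (2 - (-7 - 1*(-3)))*415 + 31 = (2 - (-7 + 3))*415 + 31 = (2 - 1*(-4))*415 + 31 = (2 + 4)*415 + 31 = 6*415 + 31 = 2490 + 31 = 2521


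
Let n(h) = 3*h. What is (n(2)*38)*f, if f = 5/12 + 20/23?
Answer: 6745/23 ≈ 293.26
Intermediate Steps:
f = 355/276 (f = 5*(1/12) + 20*(1/23) = 5/12 + 20/23 = 355/276 ≈ 1.2862)
(n(2)*38)*f = ((3*2)*38)*(355/276) = (6*38)*(355/276) = 228*(355/276) = 6745/23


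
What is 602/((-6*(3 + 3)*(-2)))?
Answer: 301/36 ≈ 8.3611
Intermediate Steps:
602/((-6*(3 + 3)*(-2))) = 602/((-6*6*(-2))) = 602/((-36*(-2))) = 602/72 = 602*(1/72) = 301/36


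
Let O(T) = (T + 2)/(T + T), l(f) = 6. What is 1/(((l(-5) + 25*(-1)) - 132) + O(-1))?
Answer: -2/303 ≈ -0.0066007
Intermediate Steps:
O(T) = (2 + T)/(2*T) (O(T) = (2 + T)/((2*T)) = (2 + T)*(1/(2*T)) = (2 + T)/(2*T))
1/(((l(-5) + 25*(-1)) - 132) + O(-1)) = 1/(((6 + 25*(-1)) - 132) + (½)*(2 - 1)/(-1)) = 1/(((6 - 25) - 132) + (½)*(-1)*1) = 1/((-19 - 132) - ½) = 1/(-151 - ½) = 1/(-303/2) = -2/303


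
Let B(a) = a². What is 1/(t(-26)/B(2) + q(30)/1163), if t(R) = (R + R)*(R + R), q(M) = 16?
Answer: 1163/786204 ≈ 0.0014793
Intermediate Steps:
t(R) = 4*R² (t(R) = (2*R)*(2*R) = 4*R²)
1/(t(-26)/B(2) + q(30)/1163) = 1/((4*(-26)²)/(2²) + 16/1163) = 1/((4*676)/4 + 16*(1/1163)) = 1/(2704*(¼) + 16/1163) = 1/(676 + 16/1163) = 1/(786204/1163) = 1163/786204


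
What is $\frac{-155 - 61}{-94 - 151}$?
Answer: $\frac{216}{245} \approx 0.88163$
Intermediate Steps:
$\frac{-155 - 61}{-94 - 151} = \frac{1}{-245} \left(-216\right) = \left(- \frac{1}{245}\right) \left(-216\right) = \frac{216}{245}$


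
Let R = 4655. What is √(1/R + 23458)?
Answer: 9*√128070545/665 ≈ 153.16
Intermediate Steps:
√(1/R + 23458) = √(1/4655 + 23458) = √(109196991/4655) = 9*√128070545/665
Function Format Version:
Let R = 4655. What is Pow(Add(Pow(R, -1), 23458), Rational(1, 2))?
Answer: Mul(Rational(9, 665), Pow(128070545, Rational(1, 2))) ≈ 153.16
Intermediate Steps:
Pow(Add(Pow(R, -1), 23458), Rational(1, 2)) = Pow(Add(Pow(4655, -1), 23458), Rational(1, 2)) = Pow(Add(Rational(1, 4655), 23458), Rational(1, 2)) = Pow(Rational(109196991, 4655), Rational(1, 2)) = Mul(Rational(9, 665), Pow(128070545, Rational(1, 2)))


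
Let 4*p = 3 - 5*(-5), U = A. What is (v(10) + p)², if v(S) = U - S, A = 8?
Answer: 25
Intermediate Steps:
U = 8
v(S) = 8 - S
p = 7 (p = (3 - 5*(-5))/4 = (3 + 25)/4 = (¼)*28 = 7)
(v(10) + p)² = ((8 - 1*10) + 7)² = ((8 - 10) + 7)² = (-2 + 7)² = 5² = 25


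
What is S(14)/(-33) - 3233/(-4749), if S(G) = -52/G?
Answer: 290099/365673 ≈ 0.79333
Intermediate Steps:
S(14)/(-33) - 3233/(-4749) = -52/14/(-33) - 3233/(-4749) = -52*1/14*(-1/33) - 3233*(-1/4749) = -26/7*(-1/33) + 3233/4749 = 26/231 + 3233/4749 = 290099/365673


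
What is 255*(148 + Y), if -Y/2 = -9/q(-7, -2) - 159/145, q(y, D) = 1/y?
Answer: 178908/29 ≈ 6169.2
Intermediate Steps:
Y = -17952/145 (Y = -2*(-9/(1/(-7)) - 159/145) = -2*(-9/(-1/7) - 159*1/145) = -2*(-9*(-7) - 159/145) = -2*(63 - 159/145) = -2*8976/145 = -17952/145 ≈ -123.81)
255*(148 + Y) = 255*(148 - 17952/145) = 255*(3508/145) = 178908/29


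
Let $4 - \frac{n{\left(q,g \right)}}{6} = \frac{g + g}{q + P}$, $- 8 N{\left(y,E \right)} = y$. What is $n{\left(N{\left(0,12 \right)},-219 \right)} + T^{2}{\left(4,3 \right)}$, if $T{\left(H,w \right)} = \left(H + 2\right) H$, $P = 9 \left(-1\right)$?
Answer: $308$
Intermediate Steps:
$P = -9$
$N{\left(y,E \right)} = - \frac{y}{8}$
$n{\left(q,g \right)} = 24 - \frac{12 g}{-9 + q}$ ($n{\left(q,g \right)} = 24 - 6 \frac{g + g}{q - 9} = 24 - 6 \frac{2 g}{-9 + q} = 24 - \frac{12 g}{-9 + q}$)
$T{\left(H,w \right)} = H \left(2 + H\right)$ ($T{\left(H,w \right)} = \left(2 + H\right) H = H \left(2 + H\right)$)
$n{\left(N{\left(0,12 \right)},-219 \right)} + T^{2}{\left(4,3 \right)} = \frac{12 \left(-18 - -219 + 2 \left(\left(- \frac{1}{8}\right) 0\right)\right)}{-9 - 0} + \left(4 \left(2 + 4\right)\right)^{2} = \frac{12 \left(-18 + 219 + 2 \cdot 0\right)}{-9 + 0} + \left(4 \cdot 6\right)^{2} = \frac{12 \left(-18 + 219 + 0\right)}{-9} + 24^{2} = 12 \left(- \frac{1}{9}\right) 201 + 576 = -268 + 576 = 308$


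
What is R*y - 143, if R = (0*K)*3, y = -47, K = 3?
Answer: -143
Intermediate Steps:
R = 0 (R = (0*3)*3 = 0*3 = 0)
R*y - 143 = 0*(-47) - 143 = 0 - 143 = -143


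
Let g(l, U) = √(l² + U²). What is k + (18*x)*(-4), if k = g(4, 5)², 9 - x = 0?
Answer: -607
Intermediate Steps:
x = 9 (x = 9 - 1*0 = 9 + 0 = 9)
g(l, U) = √(U² + l²)
k = 41 (k = (√(5² + 4²))² = (√(25 + 16))² = (√41)² = 41)
k + (18*x)*(-4) = 41 + (18*9)*(-4) = 41 + 162*(-4) = 41 - 648 = -607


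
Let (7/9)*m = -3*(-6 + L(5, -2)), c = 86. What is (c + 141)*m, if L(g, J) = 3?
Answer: 18387/7 ≈ 2626.7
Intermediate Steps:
m = 81/7 (m = 9*(-3*(-6 + 3))/7 = 9*(-3*(-3))/7 = (9/7)*9 = 81/7 ≈ 11.571)
(c + 141)*m = (86 + 141)*(81/7) = 227*(81/7) = 18387/7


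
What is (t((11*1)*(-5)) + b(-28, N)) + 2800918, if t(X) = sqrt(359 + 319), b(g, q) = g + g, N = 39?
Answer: 2800862 + sqrt(678) ≈ 2.8009e+6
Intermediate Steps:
b(g, q) = 2*g
t(X) = sqrt(678)
(t((11*1)*(-5)) + b(-28, N)) + 2800918 = (sqrt(678) + 2*(-28)) + 2800918 = (sqrt(678) - 56) + 2800918 = (-56 + sqrt(678)) + 2800918 = 2800862 + sqrt(678)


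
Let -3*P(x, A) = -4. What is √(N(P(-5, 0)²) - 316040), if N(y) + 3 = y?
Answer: I*√2844371/3 ≈ 562.18*I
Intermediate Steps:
P(x, A) = 4/3 (P(x, A) = -⅓*(-4) = 4/3)
N(y) = -3 + y
√(N(P(-5, 0)²) - 316040) = √((-3 + (4/3)²) - 316040) = √((-3 + 16/9) - 316040) = √(-11/9 - 316040) = √(-2844371/9) = I*√2844371/3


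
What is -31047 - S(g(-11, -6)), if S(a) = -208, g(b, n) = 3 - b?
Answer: -30839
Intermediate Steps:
-31047 - S(g(-11, -6)) = -31047 - 1*(-208) = -31047 + 208 = -30839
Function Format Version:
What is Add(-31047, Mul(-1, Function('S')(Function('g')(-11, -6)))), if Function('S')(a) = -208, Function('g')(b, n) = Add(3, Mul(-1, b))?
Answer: -30839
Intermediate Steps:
Add(-31047, Mul(-1, Function('S')(Function('g')(-11, -6)))) = Add(-31047, Mul(-1, -208)) = Add(-31047, 208) = -30839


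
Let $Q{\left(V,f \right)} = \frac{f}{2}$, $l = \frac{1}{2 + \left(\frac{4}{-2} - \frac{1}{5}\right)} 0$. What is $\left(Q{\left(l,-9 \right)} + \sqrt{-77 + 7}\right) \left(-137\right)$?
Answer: $\frac{1233}{2} - 137 i \sqrt{70} \approx 616.5 - 1146.2 i$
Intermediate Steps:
$l = 0$ ($l = \frac{1}{2 + \left(4 \left(- \frac{1}{2}\right) - \frac{1}{5}\right)} 0 = \frac{1}{2 - \frac{11}{5}} \cdot 0 = \frac{1}{- \frac{1}{5}} \cdot 0 = \left(-5\right) 0 = 0$)
$Q{\left(V,f \right)} = \frac{f}{2}$ ($Q{\left(V,f \right)} = f \frac{1}{2} = \frac{f}{2}$)
$\left(Q{\left(l,-9 \right)} + \sqrt{-77 + 7}\right) \left(-137\right) = \left(\frac{1}{2} \left(-9\right) + \sqrt{-77 + 7}\right) \left(-137\right) = \left(- \frac{9}{2} + \sqrt{-70}\right) \left(-137\right) = \left(- \frac{9}{2} + i \sqrt{70}\right) \left(-137\right) = \frac{1233}{2} - 137 i \sqrt{70}$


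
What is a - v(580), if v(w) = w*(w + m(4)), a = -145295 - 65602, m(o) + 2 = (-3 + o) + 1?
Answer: -547297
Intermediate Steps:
m(o) = -4 + o (m(o) = -2 + ((-3 + o) + 1) = -2 + (-2 + o) = -4 + o)
a = -210897
v(w) = w² (v(w) = w*(w + (-4 + 4)) = w*(w + 0) = w*w = w²)
a - v(580) = -210897 - 1*580² = -210897 - 1*336400 = -210897 - 336400 = -547297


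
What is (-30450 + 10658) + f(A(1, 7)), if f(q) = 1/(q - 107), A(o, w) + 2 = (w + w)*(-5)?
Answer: -3542769/179 ≈ -19792.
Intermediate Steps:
A(o, w) = -2 - 10*w (A(o, w) = -2 + (w + w)*(-5) = -2 + (2*w)*(-5) = -2 - 10*w)
f(q) = 1/(-107 + q)
(-30450 + 10658) + f(A(1, 7)) = (-30450 + 10658) + 1/(-107 + (-2 - 10*7)) = -19792 + 1/(-107 + (-2 - 70)) = -19792 + 1/(-107 - 72) = -19792 + 1/(-179) = -19792 - 1/179 = -3542769/179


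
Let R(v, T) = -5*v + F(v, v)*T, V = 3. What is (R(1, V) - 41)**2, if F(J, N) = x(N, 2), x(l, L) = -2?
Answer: 2704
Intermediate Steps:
F(J, N) = -2
R(v, T) = -5*v - 2*T
(R(1, V) - 41)**2 = ((-5*1 - 2*3) - 41)**2 = ((-5 - 6) - 41)**2 = (-11 - 41)**2 = (-52)**2 = 2704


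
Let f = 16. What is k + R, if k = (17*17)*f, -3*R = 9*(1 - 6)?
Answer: 4639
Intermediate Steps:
R = 15 (R = -3*(1 - 6) = -3*(-5) = -⅓*(-45) = 15)
k = 4624 (k = (17*17)*16 = 289*16 = 4624)
k + R = 4624 + 15 = 4639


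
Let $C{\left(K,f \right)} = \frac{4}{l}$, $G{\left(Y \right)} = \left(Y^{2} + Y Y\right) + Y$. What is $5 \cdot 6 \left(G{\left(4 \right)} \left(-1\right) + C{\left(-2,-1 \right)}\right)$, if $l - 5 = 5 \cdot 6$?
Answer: $- \frac{7536}{7} \approx -1076.6$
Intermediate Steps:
$l = 35$ ($l = 5 + 5 \cdot 6 = 5 + 30 = 35$)
$G{\left(Y \right)} = Y + 2 Y^{2}$ ($G{\left(Y \right)} = \left(Y^{2} + Y^{2}\right) + Y = 2 Y^{2} + Y = Y + 2 Y^{2}$)
$C{\left(K,f \right)} = \frac{4}{35}$
$5 \cdot 6 \left(G{\left(4 \right)} \left(-1\right) + C{\left(-2,-1 \right)}\right) = 5 \cdot 6 \left(4 \left(1 + 2 \cdot 4\right) \left(-1\right) + \frac{4}{35}\right) = 30 \left(4 \left(1 + 8\right) \left(-1\right) + \frac{4}{35}\right) = 30 \left(4 \cdot 9 \left(-1\right) + \frac{4}{35}\right) = 30 \left(36 \left(-1\right) + \frac{4}{35}\right) = 30 \left(-36 + \frac{4}{35}\right) = 30 \left(- \frac{1256}{35}\right) = - \frac{7536}{7}$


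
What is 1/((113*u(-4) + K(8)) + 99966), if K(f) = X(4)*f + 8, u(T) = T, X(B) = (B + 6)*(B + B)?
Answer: 1/100162 ≈ 9.9838e-6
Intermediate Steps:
X(B) = 2*B*(6 + B) (X(B) = (6 + B)*(2*B) = 2*B*(6 + B))
K(f) = 8 + 80*f (K(f) = (2*4*(6 + 4))*f + 8 = (2*4*10)*f + 8 = 80*f + 8 = 8 + 80*f)
1/((113*u(-4) + K(8)) + 99966) = 1/((113*(-4) + (8 + 80*8)) + 99966) = 1/((-452 + (8 + 640)) + 99966) = 1/((-452 + 648) + 99966) = 1/(196 + 99966) = 1/100162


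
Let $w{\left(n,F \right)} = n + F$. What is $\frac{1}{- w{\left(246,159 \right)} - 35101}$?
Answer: $- \frac{1}{35506} \approx -2.8164 \cdot 10^{-5}$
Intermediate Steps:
$w{\left(n,F \right)} = F + n$
$\frac{1}{- w{\left(246,159 \right)} - 35101} = \frac{1}{- (159 + 246) - 35101} = \frac{1}{\left(-1\right) 405 - 35101} = \frac{1}{-405 - 35101} = \frac{1}{-35506} = - \frac{1}{35506}$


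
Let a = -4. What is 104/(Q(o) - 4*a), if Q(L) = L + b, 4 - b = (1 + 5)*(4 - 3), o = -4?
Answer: 52/5 ≈ 10.400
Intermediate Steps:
b = -2 (b = 4 - (1 + 5)*(4 - 3) = 4 - 6 = -2)
Q(L) = -2 + L (Q(L) = L - 2 = -2 + L)
104/(Q(o) - 4*a) = 104/((-2 - 4) - 4*(-4)) = 104/(-6 + 16) = 104/10 = 104*(⅒) = 52/5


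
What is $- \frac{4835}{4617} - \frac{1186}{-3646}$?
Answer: $- \frac{6076324}{8416791} \approx -0.72193$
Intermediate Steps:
$- \frac{4835}{4617} - \frac{1186}{-3646} = \left(-4835\right) \frac{1}{4617} - - \frac{593}{1823} = - \frac{4835}{4617} + \frac{593}{1823} = - \frac{6076324}{8416791}$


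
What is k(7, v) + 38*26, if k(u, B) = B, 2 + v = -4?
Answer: 982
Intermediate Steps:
v = -6 (v = -2 - 4 = -6)
k(7, v) + 38*26 = -6 + 38*26 = -6 + 988 = 982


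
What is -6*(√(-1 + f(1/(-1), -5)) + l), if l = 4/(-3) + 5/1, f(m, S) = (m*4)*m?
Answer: -22 - 6*√3 ≈ -32.392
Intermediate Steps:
f(m, S) = 4*m² (f(m, S) = (4*m)*m = 4*m²)
l = 11/3 (l = 4*(-⅓) + 5*1 = -4/3 + 5 = 11/3 ≈ 3.6667)
-6*(√(-1 + f(1/(-1), -5)) + l) = -6*(√(-1 + 4*(1/(-1))²) + 11/3) = -6*(√(-1 + 4*(-1)²) + 11/3) = -6*(√(-1 + 4*1) + 11/3) = -6*(√(-1 + 4) + 11/3) = -6*(√3 + 11/3) = -6*(11/3 + √3) = -22 - 6*√3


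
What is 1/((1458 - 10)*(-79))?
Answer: -1/114392 ≈ -8.7419e-6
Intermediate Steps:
1/((1458 - 10)*(-79)) = -1/79/1448 = (1/1448)*(-1/79) = -1/114392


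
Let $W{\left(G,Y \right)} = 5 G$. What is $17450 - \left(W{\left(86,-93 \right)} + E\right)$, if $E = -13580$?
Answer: $30600$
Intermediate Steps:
$17450 - \left(W{\left(86,-93 \right)} + E\right) = 17450 - \left(5 \cdot 86 - 13580\right) = 17450 - \left(430 - 13580\right) = 17450 - -13150 = 17450 + 13150 = 30600$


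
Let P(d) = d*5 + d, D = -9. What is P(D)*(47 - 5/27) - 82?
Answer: -2610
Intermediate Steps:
P(d) = 6*d (P(d) = 5*d + d = 6*d)
P(D)*(47 - 5/27) - 82 = (6*(-9))*(47 - 5/27) - 82 = -54*(47 - 5*1/27) - 82 = -54*(47 - 5/27) - 82 = -54*1264/27 - 82 = -2528 - 82 = -2610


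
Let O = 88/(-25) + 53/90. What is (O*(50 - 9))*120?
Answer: -216316/15 ≈ -14421.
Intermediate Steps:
O = -1319/450 (O = 88*(-1/25) + 53*(1/90) = -88/25 + 53/90 = -1319/450 ≈ -2.9311)
(O*(50 - 9))*120 = -1319*(50 - 9)/450*120 = -1319/450*41*120 = -54079/450*120 = -216316/15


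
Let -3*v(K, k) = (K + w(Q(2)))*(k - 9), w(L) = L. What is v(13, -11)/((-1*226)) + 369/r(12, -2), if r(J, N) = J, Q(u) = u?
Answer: 13699/452 ≈ 30.308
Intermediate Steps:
v(K, k) = -(-9 + k)*(2 + K)/3 (v(K, k) = -(K + 2)*(k - 9)/3 = -(2 + K)*(-9 + k)/3 = -(-9 + k)*(2 + K)/3)
v(13, -11)/((-1*226)) + 369/r(12, -2) = (6 + 3*13 - ⅔*(-11) - ⅓*13*(-11))/((-1*226)) + 369/12 = (6 + 39 + 22/3 + 143/3)/(-226) + 369*(1/12) = 100*(-1/226) + 123/4 = -50/113 + 123/4 = 13699/452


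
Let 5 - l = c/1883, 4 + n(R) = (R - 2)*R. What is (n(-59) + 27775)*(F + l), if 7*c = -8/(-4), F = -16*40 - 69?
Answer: -291095593620/13181 ≈ -2.2084e+7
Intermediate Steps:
F = -709 (F = -640 - 69 = -709)
c = 2/7 (c = (-8/(-4))/7 = (-8*(-¼))/7 = (⅐)*2 = 2/7 ≈ 0.28571)
n(R) = -4 + R*(-2 + R) (n(R) = -4 + (R - 2)*R = -4 + (-2 + R)*R = -4 + R*(-2 + R))
l = 65903/13181 (l = 5 - 2/(1883*7) = 5 - 1*2/13181 = 5 - 2/13181 = 65903/13181 ≈ 4.9998)
(n(-59) + 27775)*(F + l) = ((-4 + (-59)² - 2*(-59)) + 27775)*(-709 + 65903/13181) = ((-4 + 3481 + 118) + 27775)*(-9279426/13181) = (3595 + 27775)*(-9279426/13181) = 31370*(-9279426/13181) = -291095593620/13181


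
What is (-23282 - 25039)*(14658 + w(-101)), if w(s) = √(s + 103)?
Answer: -708289218 - 48321*√2 ≈ -7.0836e+8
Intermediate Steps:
w(s) = √(103 + s)
(-23282 - 25039)*(14658 + w(-101)) = (-23282 - 25039)*(14658 + √(103 - 101)) = -48321*(14658 + √2) = -708289218 - 48321*√2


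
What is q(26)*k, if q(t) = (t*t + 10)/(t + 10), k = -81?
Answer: -3087/2 ≈ -1543.5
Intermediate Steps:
q(t) = (10 + t**2)/(10 + t) (q(t) = (t**2 + 10)/(10 + t) = (10 + t**2)/(10 + t))
q(26)*k = ((10 + 26**2)/(10 + 26))*(-81) = ((10 + 676)/36)*(-81) = ((1/36)*686)*(-81) = (343/18)*(-81) = -3087/2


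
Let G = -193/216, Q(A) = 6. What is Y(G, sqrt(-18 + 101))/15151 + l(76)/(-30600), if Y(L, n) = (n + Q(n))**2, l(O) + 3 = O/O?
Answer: 1835851/231810300 + 12*sqrt(83)/15151 ≈ 0.015135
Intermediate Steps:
G = -193/216 (G = -193*1/216 = -193/216 ≈ -0.89352)
l(O) = -2 (l(O) = -3 + O/O = -3 + 1 = -2)
Y(L, n) = (6 + n)**2 (Y(L, n) = (n + 6)**2 = (6 + n)**2)
Y(G, sqrt(-18 + 101))/15151 + l(76)/(-30600) = (6 + sqrt(-18 + 101))**2/15151 - 2/(-30600) = (6 + sqrt(83))**2*(1/15151) - 2*(-1/30600) = (6 + sqrt(83))**2/15151 + 1/15300 = 1/15300 + (6 + sqrt(83))**2/15151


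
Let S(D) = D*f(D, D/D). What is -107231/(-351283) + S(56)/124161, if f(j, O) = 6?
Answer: 4477313093/14538549521 ≈ 0.30796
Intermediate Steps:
S(D) = 6*D (S(D) = D*6 = 6*D)
-107231/(-351283) + S(56)/124161 = -107231/(-351283) + (6*56)/124161 = -107231*(-1/351283) + 336*(1/124161) = 107231/351283 + 112/41387 = 4477313093/14538549521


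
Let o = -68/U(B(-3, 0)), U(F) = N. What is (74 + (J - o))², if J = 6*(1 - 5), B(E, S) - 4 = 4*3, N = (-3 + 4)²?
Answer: 13924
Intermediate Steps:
N = 1 (N = 1² = 1)
B(E, S) = 16 (B(E, S) = 4 + 4*3 = 4 + 12 = 16)
U(F) = 1
J = -24 (J = 6*(-4) = -24)
o = -68 (o = -68/1 = -68*1 = -68)
(74 + (J - o))² = (74 + (-24 - 1*(-68)))² = (74 + (-24 + 68))² = (74 + 44)² = 118² = 13924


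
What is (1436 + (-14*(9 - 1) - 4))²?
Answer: 1742400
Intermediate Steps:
(1436 + (-14*(9 - 1) - 4))² = (1436 + (-14*8 - 4))² = (1436 + (-112 - 4))² = (1436 - 116)² = 1320² = 1742400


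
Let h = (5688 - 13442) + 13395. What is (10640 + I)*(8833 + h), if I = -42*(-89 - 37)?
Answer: 230599768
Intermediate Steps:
I = 5292 (I = -42*(-126) = 5292)
h = 5641 (h = -7754 + 13395 = 5641)
(10640 + I)*(8833 + h) = (10640 + 5292)*(8833 + 5641) = 15932*14474 = 230599768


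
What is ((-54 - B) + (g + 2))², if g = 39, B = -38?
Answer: 625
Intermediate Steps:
((-54 - B) + (g + 2))² = ((-54 - 1*(-38)) + (39 + 2))² = ((-54 + 38) + 41)² = (-16 + 41)² = 25² = 625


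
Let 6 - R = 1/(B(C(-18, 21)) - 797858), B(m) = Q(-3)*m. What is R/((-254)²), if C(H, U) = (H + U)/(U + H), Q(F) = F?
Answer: 4787167/51474800276 ≈ 9.3000e-5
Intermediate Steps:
C(H, U) = 1 (C(H, U) = (H + U)/(H + U) = 1)
B(m) = -3*m
R = 4787167/797861 (R = 6 - 1/(-3*1 - 797858) = 6 - 1/(-3 - 797858) = 6 - 1/(-797861) = 6 - 1*(-1/797861) = 6 + 1/797861 = 4787167/797861 ≈ 6.0000)
R/((-254)²) = 4787167/(797861*((-254)²)) = (4787167/797861)/64516 = (4787167/797861)*(1/64516) = 4787167/51474800276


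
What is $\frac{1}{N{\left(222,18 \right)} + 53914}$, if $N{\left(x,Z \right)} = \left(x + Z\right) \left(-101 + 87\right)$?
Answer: $\frac{1}{50554} \approx 1.9781 \cdot 10^{-5}$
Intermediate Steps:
$N{\left(x,Z \right)} = - 14 Z - 14 x$ ($N{\left(x,Z \right)} = \left(Z + x\right) \left(-14\right) = - 14 Z - 14 x$)
$\frac{1}{N{\left(222,18 \right)} + 53914} = \frac{1}{\left(\left(-14\right) 18 - 3108\right) + 53914} = \frac{1}{\left(-252 - 3108\right) + 53914} = \frac{1}{-3360 + 53914} = \frac{1}{50554}$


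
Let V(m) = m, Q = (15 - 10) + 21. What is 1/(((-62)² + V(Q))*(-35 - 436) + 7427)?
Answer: -1/1815343 ≈ -5.5086e-7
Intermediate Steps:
Q = 26 (Q = 5 + 21 = 26)
1/(((-62)² + V(Q))*(-35 - 436) + 7427) = 1/(((-62)² + 26)*(-35 - 436) + 7427) = 1/((3844 + 26)*(-471) + 7427) = 1/(3870*(-471) + 7427) = 1/(-1822770 + 7427) = 1/(-1815343) = -1/1815343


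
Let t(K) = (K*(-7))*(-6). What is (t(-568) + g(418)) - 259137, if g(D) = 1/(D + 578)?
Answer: -281861027/996 ≈ -2.8299e+5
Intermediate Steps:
t(K) = 42*K (t(K) = -7*K*(-6) = 42*K)
g(D) = 1/(578 + D)
(t(-568) + g(418)) - 259137 = (42*(-568) + 1/(578 + 418)) - 259137 = (-23856 + 1/996) - 259137 = -23760575/996 - 259137 = -281861027/996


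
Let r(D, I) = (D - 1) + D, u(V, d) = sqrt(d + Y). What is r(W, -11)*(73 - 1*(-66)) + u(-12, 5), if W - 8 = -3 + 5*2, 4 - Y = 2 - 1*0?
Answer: 4031 + sqrt(7) ≈ 4033.6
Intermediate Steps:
Y = 2 (Y = 4 - (2 - 1*0) = 4 - (2 + 0) = 4 - 1*2 = 4 - 2 = 2)
W = 15 (W = 8 + (-3 + 5*2) = 8 + (-3 + 10) = 8 + 7 = 15)
u(V, d) = sqrt(2 + d) (u(V, d) = sqrt(d + 2) = sqrt(2 + d))
r(D, I) = -1 + 2*D (r(D, I) = (-1 + D) + D = -1 + 2*D)
r(W, -11)*(73 - 1*(-66)) + u(-12, 5) = (-1 + 2*15)*(73 - 1*(-66)) + sqrt(2 + 5) = (-1 + 30)*(73 + 66) + sqrt(7) = 29*139 + sqrt(7) = 4031 + sqrt(7)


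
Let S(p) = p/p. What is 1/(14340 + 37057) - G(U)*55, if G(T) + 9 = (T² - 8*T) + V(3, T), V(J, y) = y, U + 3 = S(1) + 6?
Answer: 59363536/51397 ≈ 1155.0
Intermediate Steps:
S(p) = 1
U = 4 (U = -3 + (1 + 6) = -3 + 7 = 4)
G(T) = -9 + T² - 7*T (G(T) = -9 + ((T² - 8*T) + T) = -9 + (T² - 7*T) = -9 + T² - 7*T)
1/(14340 + 37057) - G(U)*55 = 1/(14340 + 37057) - (-9 + 4² - 7*4)*55 = 1/51397 - (-9 + 16 - 28)*55 = 1/51397 - (-21)*55 = 1/51397 - 1*(-1155) = 1/51397 + 1155 = 59363536/51397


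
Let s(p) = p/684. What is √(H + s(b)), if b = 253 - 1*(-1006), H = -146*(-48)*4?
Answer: √364327793/114 ≈ 167.43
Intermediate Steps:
H = 28032 (H = 7008*4 = 28032)
b = 1259 (b = 253 + 1006 = 1259)
s(p) = p/684 (s(p) = p*(1/684) = p/684)
√(H + s(b)) = √(28032 + (1/684)*1259) = √(28032 + 1259/684) = √(19175147/684) = √364327793/114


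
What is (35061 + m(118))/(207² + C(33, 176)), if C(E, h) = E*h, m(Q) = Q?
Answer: 35179/48657 ≈ 0.72300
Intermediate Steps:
(35061 + m(118))/(207² + C(33, 176)) = (35061 + 118)/(207² + 33*176) = 35179/(42849 + 5808) = 35179/48657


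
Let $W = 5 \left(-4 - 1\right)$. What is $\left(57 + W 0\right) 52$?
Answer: $2964$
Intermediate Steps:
$W = -25$ ($W = 5 \left(-5\right) = -25$)
$\left(57 + W 0\right) 52 = \left(57 - 0\right) 52 = \left(57 + 0\right) 52 = 57 \cdot 52 = 2964$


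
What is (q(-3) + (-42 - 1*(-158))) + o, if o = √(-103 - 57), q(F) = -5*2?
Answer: 106 + 4*I*√10 ≈ 106.0 + 12.649*I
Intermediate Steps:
q(F) = -10
o = 4*I*√10 (o = √(-160) = 4*I*√10 ≈ 12.649*I)
(q(-3) + (-42 - 1*(-158))) + o = (-10 + (-42 - 1*(-158))) + 4*I*√10 = (-10 + (-42 + 158)) + 4*I*√10 = (-10 + 116) + 4*I*√10 = 106 + 4*I*√10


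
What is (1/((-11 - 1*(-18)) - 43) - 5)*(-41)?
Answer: 7421/36 ≈ 206.14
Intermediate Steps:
(1/((-11 - 1*(-18)) - 43) - 5)*(-41) = (1/((-11 + 18) - 43) - 5)*(-41) = (1/(7 - 43) - 5)*(-41) = (1/(-36) - 5)*(-41) = (-1/36 - 5)*(-41) = -181/36*(-41) = 7421/36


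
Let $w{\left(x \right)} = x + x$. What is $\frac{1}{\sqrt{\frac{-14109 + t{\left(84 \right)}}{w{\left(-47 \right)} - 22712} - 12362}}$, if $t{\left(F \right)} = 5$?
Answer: $- \frac{3 i \sqrt{178592308678}}{140956834} \approx - 0.0089943 i$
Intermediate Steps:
$w{\left(x \right)} = 2 x$
$\frac{1}{\sqrt{\frac{-14109 + t{\left(84 \right)}}{w{\left(-47 \right)} - 22712} - 12362}} = \frac{1}{\sqrt{\frac{-14109 + 5}{2 \left(-47\right) - 22712} - 12362}} = \frac{1}{\sqrt{- \frac{14104}{-94 - 22712} - 12362}} = \frac{1}{\sqrt{- \frac{14104}{-22806} - 12362}} = \frac{1}{\sqrt{\left(-14104\right) \left(- \frac{1}{22806}\right) - 12362}} = \frac{1}{\sqrt{\frac{7052}{11403} - 12362}} = \frac{1}{\sqrt{- \frac{140956834}{11403}}} = \frac{1}{\frac{1}{3801} i \sqrt{178592308678}} = - \frac{3 i \sqrt{178592308678}}{140956834}$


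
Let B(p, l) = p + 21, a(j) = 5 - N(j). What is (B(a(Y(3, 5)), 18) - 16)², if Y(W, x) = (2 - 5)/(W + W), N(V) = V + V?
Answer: 121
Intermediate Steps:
N(V) = 2*V
Y(W, x) = -3/(2*W) (Y(W, x) = -3*1/(2*W) = -3/(2*W))
a(j) = 5 - 2*j
B(p, l) = 21 + p
(B(a(Y(3, 5)), 18) - 16)² = ((21 + (5 - (-3)/3)) - 16)² = ((21 + (5 - 2*(-½))) - 16)² = ((21 + (5 + 1)) - 16)² = ((21 + 6) - 16)² = (27 - 16)² = 11² = 121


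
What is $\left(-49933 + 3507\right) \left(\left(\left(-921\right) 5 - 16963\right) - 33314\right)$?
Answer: $2547951732$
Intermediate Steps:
$\left(-49933 + 3507\right) \left(\left(\left(-921\right) 5 - 16963\right) - 33314\right) = - 46426 \left(\left(-4605 - 16963\right) - 33314\right) = - 46426 \left(-21568 - 33314\right) = \left(-46426\right) \left(-54882\right) = 2547951732$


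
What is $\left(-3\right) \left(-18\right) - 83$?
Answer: $-29$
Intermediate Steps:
$\left(-3\right) \left(-18\right) - 83 = 54 - 83 = -29$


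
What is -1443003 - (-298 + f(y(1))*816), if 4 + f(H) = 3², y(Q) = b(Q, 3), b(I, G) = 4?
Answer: -1446785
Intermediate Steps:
y(Q) = 4
f(H) = 5 (f(H) = -4 + 3² = -4 + 9 = 5)
-1443003 - (-298 + f(y(1))*816) = -1443003 - (-298 + 5*816) = -1443003 - (-298 + 4080) = -1443003 - 1*3782 = -1443003 - 3782 = -1446785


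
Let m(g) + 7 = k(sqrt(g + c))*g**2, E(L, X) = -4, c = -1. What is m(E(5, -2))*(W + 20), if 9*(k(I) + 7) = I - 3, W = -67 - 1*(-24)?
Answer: 8579/3 - 368*I*sqrt(5)/9 ≈ 2859.7 - 91.43*I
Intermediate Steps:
W = -43 (W = -67 + 24 = -43)
k(I) = -22/3 + I/9 (k(I) = -7 + (I - 3)/9 = -7 + (-3 + I)/9 = -7 + (-1/3 + I/9) = -22/3 + I/9)
m(g) = -7 + g**2*(-22/3 + sqrt(-1 + g)/9) (m(g) = -7 + (-22/3 + sqrt(g - 1)/9)*g**2 = -7 + (-22/3 + sqrt(-1 + g)/9)*g**2 = -7 + g**2*(-22/3 + sqrt(-1 + g)/9))
m(E(5, -2))*(W + 20) = (-7 + (1/9)*(-4)**2*(-66 + sqrt(-1 - 4)))*(-43 + 20) = (-7 + (1/9)*16*(-66 + sqrt(-5)))*(-23) = (-7 + (1/9)*16*(-66 + I*sqrt(5)))*(-23) = (-7 + (-352/3 + 16*I*sqrt(5)/9))*(-23) = (-373/3 + 16*I*sqrt(5)/9)*(-23) = 8579/3 - 368*I*sqrt(5)/9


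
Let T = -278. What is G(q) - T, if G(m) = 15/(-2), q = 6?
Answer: 541/2 ≈ 270.50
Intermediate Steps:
G(m) = -15/2 (G(m) = 15*(-1/2) = -15/2)
G(q) - T = -15/2 - 1*(-278) = -15/2 + 278 = 541/2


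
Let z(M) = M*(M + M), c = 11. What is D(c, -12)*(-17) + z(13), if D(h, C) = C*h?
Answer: 2582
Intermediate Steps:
z(M) = 2*M² (z(M) = M*(2*M) = 2*M²)
D(c, -12)*(-17) + z(13) = -12*11*(-17) + 2*13² = -132*(-17) + 2*169 = 2244 + 338 = 2582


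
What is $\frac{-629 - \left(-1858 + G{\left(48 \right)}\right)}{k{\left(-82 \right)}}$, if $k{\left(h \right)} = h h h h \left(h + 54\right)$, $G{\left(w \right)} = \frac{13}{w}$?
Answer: $- \frac{58979}{60765164544} \approx -9.7061 \cdot 10^{-7}$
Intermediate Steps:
$k{\left(h \right)} = h^{4} \left(54 + h\right)$ ($k{\left(h \right)} = h h^{2} h \left(54 + h\right) = h h^{3} \left(54 + h\right) = h^{4} \left(54 + h\right)$)
$\frac{-629 - \left(-1858 + G{\left(48 \right)}\right)}{k{\left(-82 \right)}} = \frac{-629 - \left(-1858 + \frac{13}{48}\right)}{\left(-82\right)^{4} \left(54 - 82\right)} = \frac{-629 - \left(-1858 + 13 \cdot \frac{1}{48}\right)}{45212176 \left(-28\right)} = \frac{-629 - \left(-1858 + \frac{13}{48}\right)}{-1265940928} = \left(-629 - - \frac{89171}{48}\right) \left(- \frac{1}{1265940928}\right) = \left(-629 + \frac{89171}{48}\right) \left(- \frac{1}{1265940928}\right) = \frac{58979}{48} \left(- \frac{1}{1265940928}\right) = - \frac{58979}{60765164544}$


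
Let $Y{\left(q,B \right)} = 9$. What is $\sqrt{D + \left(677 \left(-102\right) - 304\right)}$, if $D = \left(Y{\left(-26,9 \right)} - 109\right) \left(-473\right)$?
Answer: $i \sqrt{22058} \approx 148.52 i$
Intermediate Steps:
$D = 47300$ ($D = \left(9 - 109\right) \left(-473\right) = \left(-100\right) \left(-473\right) = 47300$)
$\sqrt{D + \left(677 \left(-102\right) - 304\right)} = \sqrt{47300 + \left(677 \left(-102\right) - 304\right)} = \sqrt{47300 - 69358} = \sqrt{-22058} = i \sqrt{22058}$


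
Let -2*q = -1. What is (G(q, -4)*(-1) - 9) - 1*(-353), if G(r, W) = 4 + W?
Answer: 344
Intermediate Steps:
q = 1/2 (q = -1/2*(-1) = 1/2 ≈ 0.50000)
(G(q, -4)*(-1) - 9) - 1*(-353) = ((4 - 4)*(-1) - 9) - 1*(-353) = (0*(-1) - 9) + 353 = (0 - 9) + 353 = -9 + 353 = 344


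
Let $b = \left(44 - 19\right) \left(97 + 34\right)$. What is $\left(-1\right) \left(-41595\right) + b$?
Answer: $44870$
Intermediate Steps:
$b = 3275$ ($b = 25 \cdot 131 = 3275$)
$\left(-1\right) \left(-41595\right) + b = \left(-1\right) \left(-41595\right) + 3275 = 41595 + 3275 = 44870$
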